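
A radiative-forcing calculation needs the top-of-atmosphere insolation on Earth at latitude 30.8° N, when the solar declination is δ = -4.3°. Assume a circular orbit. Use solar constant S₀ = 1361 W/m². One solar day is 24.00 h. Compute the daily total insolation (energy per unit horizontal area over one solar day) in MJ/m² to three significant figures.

cos H₀ = −tan(+30.8°) tan(-4.300°) = 0.0448, H₀ = 1.5260 rad.
Bracket: H₀ sin φ sin δ + cos φ cos δ sin H₀ = 1.5260×0.51204×-0.07498 + 0.85896×0.99719×0.99899 = -0.058587 + 0.855681 = 0.797094.
Q̄ = (S₀/π) × [bracket] = (1361/π) × 0.797094 = 345.32 W/m².
Daily total = Q̄ × 24.00 h × 3600 s/h = 345.32 × 24.00 × 3600 / 10⁶ = 29.84 MJ/m².

29.8 MJ/m²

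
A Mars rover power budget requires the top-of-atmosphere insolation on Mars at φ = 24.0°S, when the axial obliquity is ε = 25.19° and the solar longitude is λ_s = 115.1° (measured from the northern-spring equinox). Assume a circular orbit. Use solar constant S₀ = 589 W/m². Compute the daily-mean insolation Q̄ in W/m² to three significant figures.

Q̄ ≈ 115 W/m²

Solar declination: sin δ = sin ε · sin λ_s = sin 25.19° × sin 115.1° = 0.38543, so δ = +22.670°.
cos H₀ = −tan(-24.0°) tan(+22.670°) = 0.1860, H₀ = 1.3837 rad.
Bracket: H₀ sin φ sin δ + cos φ cos δ sin H₀ = 1.3837×-0.40674×0.38543 + 0.91355×0.92274×0.98255 = -0.216922 + 0.828259 = 0.611337.
Q̄ = (S₀/π) × [bracket] = (589/π) × 0.611337 = 114.6 W/m².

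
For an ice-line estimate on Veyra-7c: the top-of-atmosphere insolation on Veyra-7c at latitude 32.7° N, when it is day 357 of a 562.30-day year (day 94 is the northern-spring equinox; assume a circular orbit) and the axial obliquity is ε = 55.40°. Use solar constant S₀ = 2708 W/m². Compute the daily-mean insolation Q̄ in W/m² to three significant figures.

Q̄ ≈ 841 W/m²

Solar longitude: λ_s = 360° × (357 − 94)/562.30 = 168.380°.
sin δ = sin 55.40° × sin 168.380° = 0.16580, so δ = +9.544°.
cos H₀ = −tan(+32.7°) tan(+9.544°) = -0.1079, H₀ = 1.6789 rad.
Bracket: H₀ sin φ sin δ + cos φ cos δ sin H₀ = 1.6789×0.54024×0.16580 + 0.84151×0.98616×0.99416 = 0.150382 + 0.825017 = 0.975399.
Q̄ = (S₀/π) × [bracket] = (2708/π) × 0.975399 = 840.8 W/m².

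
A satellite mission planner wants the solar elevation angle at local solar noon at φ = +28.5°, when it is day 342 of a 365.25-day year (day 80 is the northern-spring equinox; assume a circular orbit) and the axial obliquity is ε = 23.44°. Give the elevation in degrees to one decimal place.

Solar longitude: λ_s = 360° × (342 − 80)/365.25 = 258.234°.
sin δ = sin 23.44° × sin 258.234° = -0.38943, so δ = -22.919°.
At local noon the hour angle is zero, so the zenith angle equals |φ − δ| = |+28.5° − (-22.919°)| = 51.419°.
Elevation = 90° − 51.419° = 38.6°.

38.6°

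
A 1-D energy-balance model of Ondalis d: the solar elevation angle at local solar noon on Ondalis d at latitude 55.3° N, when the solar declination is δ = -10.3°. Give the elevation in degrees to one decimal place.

24.4°

At local noon the hour angle is zero, so the zenith angle equals |φ − δ| = |+55.3° − (-10.300°)| = 65.600°.
Elevation = 90° − 65.600° = 24.4°.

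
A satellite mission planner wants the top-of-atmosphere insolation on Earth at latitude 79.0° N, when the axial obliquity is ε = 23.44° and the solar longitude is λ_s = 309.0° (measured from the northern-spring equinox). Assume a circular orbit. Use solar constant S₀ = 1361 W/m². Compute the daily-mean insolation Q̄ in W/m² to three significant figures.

Q̄ ≈ 0.00 W/m²

Solar declination: sin δ = sin ε · sin λ_s = sin 23.44° × sin 309.0° = -0.30914, so δ = -18.007°.
cos H₀ = −tan(+79.0°) tan(-18.007°) = 1.6723 ≥ 1 ⇒ polar night, H₀ = 0 and Q̄ = 0.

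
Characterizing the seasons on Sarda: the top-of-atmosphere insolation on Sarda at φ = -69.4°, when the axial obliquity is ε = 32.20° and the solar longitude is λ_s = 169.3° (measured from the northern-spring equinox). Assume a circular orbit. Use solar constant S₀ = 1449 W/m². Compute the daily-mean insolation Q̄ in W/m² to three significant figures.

Solar declination: sin δ = sin ε · sin λ_s = sin 32.20° × sin 169.3° = 0.09894, so δ = +5.678°.
cos H₀ = −tan(-69.4°) tan(+5.678°) = 0.2645, H₀ = 1.3031 rad.
Bracket: H₀ sin φ sin δ + cos φ cos δ sin H₀ = 1.3031×-0.93606×0.09894 + 0.35184×0.99509×0.96438 = -0.120685 + 0.337641 = 0.216956.
Q̄ = (S₀/π) × [bracket] = (1449/π) × 0.216956 = 100.1 W/m².

Q̄ ≈ 100 W/m²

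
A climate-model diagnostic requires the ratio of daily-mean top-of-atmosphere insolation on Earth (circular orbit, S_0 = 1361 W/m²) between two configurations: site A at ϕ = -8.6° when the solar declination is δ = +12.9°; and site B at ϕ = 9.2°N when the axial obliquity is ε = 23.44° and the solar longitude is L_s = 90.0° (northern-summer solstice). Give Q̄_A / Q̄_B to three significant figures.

Q̄_A / Q̄_B ≈ 0.905

— Configuration A (ϕ=-8.6°):
cos h₀ = −tan(-8.6°) tan(+12.900°) = 0.0346, h₀ = 1.5362 rad.
Bracket: h₀ sin ϕ sin δ + cos ϕ cos δ sin h₀ = 1.5362×-0.14954×0.22325 + 0.98876×0.97476×0.99940 = -0.051286 + 0.963225 = 0.911939.
Q̄ = (S_0/π) × [bracket] = (1361/π) × 0.911939 = 395.07 W/m².
— Configuration B (ϕ=+9.2°):
Solar declination: sin δ = sin ε · sin L_s = sin 23.44° × sin 90.0° = 0.39779, so δ = +23.440°.
cos h₀ = −tan(+9.2°) tan(+23.440°) = -0.0702, h₀ = 1.6411 rad.
Bracket: h₀ sin ϕ sin δ + cos ϕ cos δ sin h₀ = 1.6411×0.15988×0.39779 + 0.98714×0.91748×0.99753 = 0.104372 + 0.903444 = 1.007816.
Q̄ = (S_0/π) × [bracket] = (1361/π) × 1.007816 = 436.61 W/m².
Ratio Q̄_A / Q̄_B = 395.07 / 436.61 = 0.9049.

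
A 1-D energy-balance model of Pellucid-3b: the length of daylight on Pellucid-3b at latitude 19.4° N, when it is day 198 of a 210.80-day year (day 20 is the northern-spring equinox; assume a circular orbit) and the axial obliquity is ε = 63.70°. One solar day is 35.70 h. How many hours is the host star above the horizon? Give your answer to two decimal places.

Solar longitude: λ_s = 360° × (198 − 20)/210.80 = 303.985°.
sin δ = sin 63.70° × sin 303.985° = -0.74335, so δ = -48.018°.
cos H₀ = −tan φ · tan δ = −tan(+19.4°) × tan(-48.018°) = 0.3914, so H₀ = 1.1687 rad = 66.96°.
Daylight = 2H₀/(2π) × 35.70 h = (1.1687/π) × 35.70 = 13.28 h.

13.28 h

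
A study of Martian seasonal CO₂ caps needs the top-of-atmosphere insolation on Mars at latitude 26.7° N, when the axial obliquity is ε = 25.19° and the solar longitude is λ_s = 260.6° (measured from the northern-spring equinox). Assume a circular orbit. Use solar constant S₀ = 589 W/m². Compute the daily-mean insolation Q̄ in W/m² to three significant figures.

Q̄ ≈ 101 W/m²

Solar declination: sin δ = sin ε · sin λ_s = sin 25.19° × sin 260.6° = -0.41991, so δ = -24.829°.
cos H₀ = −tan(+26.7°) tan(-24.829°) = 0.2327, H₀ = 1.3359 rad.
Bracket: H₀ sin φ sin δ + cos φ cos δ sin H₀ = 1.3359×0.44932×-0.41991 + 0.89337×0.90757×0.97255 = -0.252050 + 0.788539 = 0.536489.
Q̄ = (S₀/π) × [bracket] = (589/π) × 0.536489 = 100.6 W/m².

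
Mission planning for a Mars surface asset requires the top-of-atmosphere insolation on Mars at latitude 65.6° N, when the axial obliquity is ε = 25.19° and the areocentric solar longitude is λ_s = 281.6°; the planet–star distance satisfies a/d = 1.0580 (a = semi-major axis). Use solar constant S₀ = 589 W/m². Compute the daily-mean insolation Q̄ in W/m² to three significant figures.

sin δ = sin 25.19° × sin 281.6° = -0.41693, so δ = -24.641°.
cos H₀ = −tan(+65.6°) tan(-24.641°) = 1.0112 ≥ 1 ⇒ polar night, H₀ = 0 and Q̄ = 0.
Inverse-square distance factor (a/d)² = 1.0580² = 1.119364.

Q̄ ≈ 0.00 W/m²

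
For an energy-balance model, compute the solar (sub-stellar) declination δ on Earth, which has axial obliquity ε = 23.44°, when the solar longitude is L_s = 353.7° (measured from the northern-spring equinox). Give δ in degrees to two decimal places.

δ = -2.50°

sin δ = sin ε · sin L_s = sin 23.44° × sin 353.7° = -0.043651.
δ = arcsin(-0.043651) = -2.50°.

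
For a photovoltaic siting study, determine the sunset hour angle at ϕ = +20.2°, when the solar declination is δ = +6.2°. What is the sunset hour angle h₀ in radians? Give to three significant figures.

cos h₀ = −tan ϕ · tan δ = −tan(+20.2°) × tan(+6.200°) = -0.0400, so h₀ = 1.6108 rad = 92.29°.

h₀ = 1.61 rad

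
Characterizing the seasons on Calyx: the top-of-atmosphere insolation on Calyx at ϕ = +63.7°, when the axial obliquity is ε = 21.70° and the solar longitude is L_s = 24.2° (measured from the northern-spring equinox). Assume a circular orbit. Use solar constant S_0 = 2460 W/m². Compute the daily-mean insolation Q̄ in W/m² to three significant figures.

Solar declination: sin δ = sin ε · sin L_s = sin 21.70° × sin 24.2° = 0.15157, so δ = +8.718°.
cos h₀ = −tan(+63.7°) tan(+8.718°) = -0.3103, h₀ = 1.8863 rad.
Bracket: h₀ sin ϕ sin δ + cos ϕ cos δ sin h₀ = 1.8863×0.89649×0.15157 + 0.44307×0.98845×0.95065 = 0.256312 + 0.416340 = 0.672652.
Q̄ = (S_0/π) × [bracket] = (2460/π) × 0.672652 = 526.7 W/m².

Q̄ ≈ 527 W/m²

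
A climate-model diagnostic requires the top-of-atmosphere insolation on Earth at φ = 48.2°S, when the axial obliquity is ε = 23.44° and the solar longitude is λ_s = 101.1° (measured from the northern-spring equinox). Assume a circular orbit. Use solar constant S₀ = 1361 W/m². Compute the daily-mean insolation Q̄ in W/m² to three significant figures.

Solar declination: sin δ = sin ε · sin λ_s = sin 23.44° × sin 101.1° = 0.39035, so δ = +22.976°.
cos H₀ = −tan(-48.2°) tan(+22.976°) = 0.4742, H₀ = 1.0767 rad.
Bracket: H₀ sin φ sin δ + cos φ cos δ sin H₀ = 1.0767×-0.74548×0.39035 + 0.66653×0.92067×0.88042 = -0.313318 + 0.540273 = 0.226955.
Q̄ = (S₀/π) × [bracket] = (1361/π) × 0.226955 = 98.32 W/m².

Q̄ ≈ 98.3 W/m²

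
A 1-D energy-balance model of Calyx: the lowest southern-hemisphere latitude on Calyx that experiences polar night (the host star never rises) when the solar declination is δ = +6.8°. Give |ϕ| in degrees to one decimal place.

Polar night requires cos h₀ = −tan ϕ tan δ ≥ 1, i.e. tan ϕ tan δ ≤ −1.
The boundary is |tan ϕ| · |tan δ| = 1, so |ϕ| = 90° − |δ| = 90° − 6.8° = 83.2° in the southern hemisphere.

|ϕ| = 83.2°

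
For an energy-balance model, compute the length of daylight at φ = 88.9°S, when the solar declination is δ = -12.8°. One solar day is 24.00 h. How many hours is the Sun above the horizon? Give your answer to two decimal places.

Sunrise equation: cos H₀ = −tan φ · tan δ = -11.8324 ≤ −1, so the Sun never sets (polar day) and H₀ = π.
Daylight = 2H₀/(2π) × 24.00 h = (3.1416/π) × 24.00 = 24.00 h.

24.00 h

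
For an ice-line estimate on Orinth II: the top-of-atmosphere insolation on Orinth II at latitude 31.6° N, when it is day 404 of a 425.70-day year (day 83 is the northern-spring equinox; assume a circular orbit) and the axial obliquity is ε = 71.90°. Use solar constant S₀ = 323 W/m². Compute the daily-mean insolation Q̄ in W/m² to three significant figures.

Solar longitude: λ_s = 360° × (404 − 83)/425.70 = 271.459°.
sin δ = sin 71.90° × sin 271.459° = -0.95021, so δ = -71.843°.
cos H₀ = −tan(+31.6°) tan(-71.843°) = 1.8759 ≥ 1 ⇒ polar night, H₀ = 0 and Q̄ = 0.

Q̄ ≈ 0.00 W/m²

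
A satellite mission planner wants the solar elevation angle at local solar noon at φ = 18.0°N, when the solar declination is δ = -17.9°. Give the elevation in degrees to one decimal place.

At local noon the hour angle is zero, so the zenith angle equals |φ − δ| = |+18.0° − (-17.900°)| = 35.900°.
Elevation = 90° − 35.900° = 54.1°.

54.1°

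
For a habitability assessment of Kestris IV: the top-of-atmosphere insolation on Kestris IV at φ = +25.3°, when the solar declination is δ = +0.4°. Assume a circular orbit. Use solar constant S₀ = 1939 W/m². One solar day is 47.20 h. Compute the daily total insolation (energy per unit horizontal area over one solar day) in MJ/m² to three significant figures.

cos H₀ = −tan(+25.3°) tan(+0.400°) = -0.0033, H₀ = 1.5741 rad.
Bracket: H₀ sin φ sin δ + cos φ cos δ sin H₀ = 1.5741×0.42736×0.00698 + 0.90408×0.99998×0.99999 = 0.004695 + 0.904053 = 0.908748.
Q̄ = (S₀/π) × [bracket] = (1939/π) × 0.908748 = 560.88 W/m².
Daily total = Q̄ × 47.20 h × 3600 s/h = 560.88 × 47.20 × 3600 / 10⁶ = 95.30 MJ/m².

95.3 MJ/m²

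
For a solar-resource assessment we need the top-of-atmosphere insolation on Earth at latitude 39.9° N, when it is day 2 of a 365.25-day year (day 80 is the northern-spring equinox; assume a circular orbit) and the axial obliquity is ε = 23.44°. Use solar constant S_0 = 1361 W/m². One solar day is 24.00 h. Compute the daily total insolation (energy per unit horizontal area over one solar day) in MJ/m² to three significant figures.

13.5 MJ/m²

Solar longitude: L_s = 360° × (2 − 80)/365.25 = -76.879°, i.e. -76.879° + 360° = 283.121°.
sin δ = sin 23.44° × sin 283.121° = -0.38740, so δ = -22.793°.
cos h₀ = −tan(+39.9°) tan(-22.793°) = 0.3514, h₀ = 1.2118 rad.
Bracket: h₀ sin ϕ sin δ + cos ϕ cos δ sin h₀ = 1.2118×0.64145×-0.38740 + 0.76717×0.92191×0.93624 = -0.301130 + 0.662167 = 0.361037.
Q̄ = (S_0/π) × [bracket] = (1361/π) × 0.361037 = 156.41 W/m².
Daily total = Q̄ × 24.00 h × 3600 s/h = 156.41 × 24.00 × 3600 / 10⁶ = 13.51 MJ/m².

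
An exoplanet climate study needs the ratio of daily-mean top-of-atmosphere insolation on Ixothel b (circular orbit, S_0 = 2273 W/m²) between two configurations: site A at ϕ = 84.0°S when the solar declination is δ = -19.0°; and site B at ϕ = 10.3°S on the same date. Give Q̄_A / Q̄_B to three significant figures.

Q̄_A / Q̄_B ≈ 0.994

— Configuration A (ϕ=-84.0°):
cos h₀ = −tan(-84.0°) tan(-19.000°) = -3.2761 ≤ −1 ⇒ polar day, h₀ = π.
Bracket: h₀ sin ϕ sin δ + cos ϕ cos δ sin h₀ = 3.1416×-0.99452×-0.32557 + 0.10453×0.94552×0.00000 = 1.017206 + 0.000000 = 1.017206.
Q̄ = (S_0/π) × [bracket] = (2273/π) × 1.017206 = 735.97 W/m².
— Configuration B (ϕ=-10.3°):
cos h₀ = −tan(-10.3°) tan(-19.000°) = -0.0626, h₀ = 1.6334 rad.
Bracket: h₀ sin ϕ sin δ + cos ϕ cos δ sin h₀ = 1.6334×-0.17880×-0.32557 + 0.98389×0.94552×0.99804 = 0.095083 + 0.928464 = 1.023547.
Q̄ = (S_0/π) × [bracket] = (2273/π) × 1.023547 = 740.56 W/m².
Ratio Q̄_A / Q̄_B = 735.97 / 740.56 = 0.9938.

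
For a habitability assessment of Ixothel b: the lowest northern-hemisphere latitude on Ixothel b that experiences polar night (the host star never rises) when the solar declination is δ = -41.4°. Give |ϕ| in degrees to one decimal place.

Polar night requires cos h₀ = −tan ϕ tan δ ≥ 1, i.e. tan ϕ tan δ ≤ −1.
The boundary is |tan ϕ| · |tan δ| = 1, so |ϕ| = 90° − |δ| = 90° − 41.4° = 48.6° in the northern hemisphere.

|ϕ| = 48.6°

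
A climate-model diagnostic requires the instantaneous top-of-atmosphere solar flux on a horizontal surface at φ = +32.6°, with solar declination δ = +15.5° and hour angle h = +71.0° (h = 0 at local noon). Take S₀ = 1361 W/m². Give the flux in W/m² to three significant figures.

cos θ_z = sin φ sin δ + cos φ cos δ cos h = 0.143980 + 0.264300 = 0.408280.
Flux = S₀ · cos θ_z = 1361 × 0.408280 = 555.7 W/m².

556 W/m²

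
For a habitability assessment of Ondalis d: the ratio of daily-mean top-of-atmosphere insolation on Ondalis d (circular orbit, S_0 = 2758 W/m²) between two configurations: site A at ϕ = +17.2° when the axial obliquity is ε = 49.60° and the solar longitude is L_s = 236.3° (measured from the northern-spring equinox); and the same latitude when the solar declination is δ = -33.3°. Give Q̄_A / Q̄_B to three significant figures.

Q̄_A / Q̄_B ≈ 0.837

— Configuration A (ϕ=+17.2°):
Solar declination: sin δ = sin ε · sin L_s = sin 49.60° × sin 236.3° = -0.63356, so δ = -39.314°.
cos h₀ = −tan(+17.2°) tan(-39.314°) = 0.2535, h₀ = 1.3145 rad.
Bracket: h₀ sin ϕ sin δ + cos ϕ cos δ sin h₀ = 1.3145×0.29571×-0.63356 + 0.95528×0.77369×0.96734 = -0.246272 + 0.714952 = 0.468680.
Q̄ = (S_0/π) × [bracket] = (2758/π) × 0.468680 = 411.45 W/m².
— Configuration B (ϕ=+17.2°):
cos h₀ = −tan(+17.2°) tan(-33.300°) = 0.2033, h₀ = 1.3660 rad.
Bracket: h₀ sin ϕ sin δ + cos ϕ cos δ sin h₀ = 1.3660×0.29571×-0.54902 + 0.95528×0.83581×0.97911 = -0.221771 + 0.781753 = 0.559982.
Q̄ = (S_0/π) × [bracket] = (2758/π) × 0.559982 = 491.61 W/m².
Ratio Q̄_A / Q̄_B = 411.45 / 491.61 = 0.8369.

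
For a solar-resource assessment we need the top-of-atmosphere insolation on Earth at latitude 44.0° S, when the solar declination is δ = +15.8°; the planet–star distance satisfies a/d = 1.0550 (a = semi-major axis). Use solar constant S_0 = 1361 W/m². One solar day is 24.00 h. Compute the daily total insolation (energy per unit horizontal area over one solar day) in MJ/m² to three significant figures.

17.5 MJ/m²

cos h₀ = −tan(-44.0°) tan(+15.800°) = 0.2733, h₀ = 1.2940 rad.
Bracket: h₀ sin ϕ sin δ + cos ϕ cos δ sin h₀ = 1.2940×-0.69466×0.27228 + 0.71934×0.96222×0.96194 = -0.244750 + 0.665820 = 0.421070.
Inverse-square distance factor (a/d)² = 1.0550² = 1.113025.
Q̄ = (S_0/π) × 1.113025 × [bracket] = (1361/π) × 1.113025 × 0.421070 = 203.03 W/m².
Daily total = Q̄ × 24.00 h × 3600 s/h = 203.03 × 24.00 × 3600 / 10⁶ = 17.54 MJ/m².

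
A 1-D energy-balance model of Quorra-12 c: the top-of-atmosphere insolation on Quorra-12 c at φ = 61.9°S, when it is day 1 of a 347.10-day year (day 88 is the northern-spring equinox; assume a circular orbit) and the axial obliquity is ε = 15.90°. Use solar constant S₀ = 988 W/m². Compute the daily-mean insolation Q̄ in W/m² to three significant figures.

Solar longitude: λ_s = 360° × (1 − 88)/347.10 = -90.233°, i.e. -90.233° + 360° = 269.767°.
sin δ = sin 15.90° × sin 269.767° = -0.27396, so δ = -15.900°.
cos H₀ = −tan(-61.9°) tan(-15.900°) = -0.5335, H₀ = 2.1335 rad.
Bracket: H₀ sin φ sin δ + cos φ cos δ sin H₀ = 2.1335×-0.88213×-0.27396 + 0.47101×0.96174×0.84581 = 0.515599 + 0.383143 = 0.898742.
Q̄ = (S₀/π) × [bracket] = (988/π) × 0.898742 = 282.6 W/m².

Q̄ ≈ 283 W/m²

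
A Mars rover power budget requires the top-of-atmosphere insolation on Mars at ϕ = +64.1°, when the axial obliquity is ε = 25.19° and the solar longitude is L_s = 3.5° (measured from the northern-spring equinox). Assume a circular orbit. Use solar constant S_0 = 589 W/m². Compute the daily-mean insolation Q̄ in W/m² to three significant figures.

Solar declination: sin δ = sin ε · sin L_s = sin 25.19° × sin 3.5° = 0.02598, so δ = +1.489°.
cos h₀ = −tan(+64.1°) tan(+1.489°) = -0.0535, h₀ = 1.6244 rad.
Bracket: h₀ sin ϕ sin δ + cos ϕ cos δ sin h₀ = 1.6244×0.89956×0.02598 + 0.43680×0.99966×0.99857 = 0.037963 + 0.436027 = 0.473990.
Q̄ = (S_0/π) × [bracket] = (589/π) × 0.473990 = 88.87 W/m².

Q̄ ≈ 88.9 W/m²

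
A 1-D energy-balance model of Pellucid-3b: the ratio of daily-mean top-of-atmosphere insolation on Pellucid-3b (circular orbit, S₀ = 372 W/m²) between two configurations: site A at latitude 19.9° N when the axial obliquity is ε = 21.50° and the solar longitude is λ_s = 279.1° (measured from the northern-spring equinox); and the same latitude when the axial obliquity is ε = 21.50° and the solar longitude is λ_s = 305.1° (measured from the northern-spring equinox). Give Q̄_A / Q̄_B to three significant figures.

Q̄_A / Q̄_B ≈ 0.932

— Configuration A (φ=+19.9°):
Solar declination: sin δ = sin ε · sin λ_s = sin 21.50° × sin 279.1° = -0.36189, so δ = -21.216°.
cos H₀ = −tan(+19.9°) tan(-21.216°) = 0.1405, H₀ = 1.4298 rad.
Bracket: H₀ sin φ sin δ + cos φ cos δ sin H₀ = 1.4298×0.34038×-0.36189 + 0.94029×0.93222×0.99008 = -0.176123 + 0.867862 = 0.691739.
Q̄ = (S₀/π) × [bracket] = (372/π) × 0.691739 = 81.910 W/m².
— Configuration B (φ=+19.9°):
Solar declination: sin δ = sin ε · sin λ_s = sin 21.50° × sin 305.1° = -0.29985, so δ = -17.449°.
cos H₀ = −tan(+19.9°) tan(-17.449°) = 0.1138, H₀ = 1.4568 rad.
Bracket: H₀ sin φ sin δ + cos φ cos δ sin H₀ = 1.4568×0.34038×-0.29985 + 0.94029×0.95399×0.99351 = -0.148685 + 0.891206 = 0.742521.
Q̄ = (S₀/π) × [bracket] = (372/π) × 0.742521 = 87.923 W/m².
Ratio Q̄_A / Q̄_B = 81.910 / 87.923 = 0.9316.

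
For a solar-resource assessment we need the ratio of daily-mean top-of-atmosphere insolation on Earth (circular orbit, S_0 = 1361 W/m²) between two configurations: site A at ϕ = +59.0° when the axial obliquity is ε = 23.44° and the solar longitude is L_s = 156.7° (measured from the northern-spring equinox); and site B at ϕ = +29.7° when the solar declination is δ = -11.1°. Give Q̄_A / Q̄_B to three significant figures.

— Configuration A (ϕ=+59.0°):
Solar declination: sin δ = sin ε · sin L_s = sin 23.44° × sin 156.7° = 0.15734, so δ = +9.053°.
cos h₀ = −tan(+59.0°) tan(+9.053°) = -0.2652, h₀ = 1.8392 rad.
Bracket: h₀ sin ϕ sin δ + cos ϕ cos δ sin h₀ = 1.8392×0.85717×0.15734 + 0.51504×0.98754×0.96420 = 0.248048 + 0.490414 = 0.738462.
Q̄ = (S_0/π) × [bracket] = (1361/π) × 0.738462 = 319.92 W/m².
— Configuration B (ϕ=+29.7°):
cos h₀ = −tan(+29.7°) tan(-11.100°) = 0.1119, h₀ = 1.4587 rad.
Bracket: h₀ sin ϕ sin δ + cos ϕ cos δ sin h₀ = 1.4587×0.49546×-0.19252 + 0.86863×0.98129×0.99372 = -0.139139 + 0.847025 = 0.707886.
Q̄ = (S_0/π) × [bracket] = (1361/π) × 0.707886 = 306.67 W/m².
Ratio Q̄_A / Q̄_B = 319.92 / 306.67 = 1.043.

Q̄_A / Q̄_B ≈ 1.04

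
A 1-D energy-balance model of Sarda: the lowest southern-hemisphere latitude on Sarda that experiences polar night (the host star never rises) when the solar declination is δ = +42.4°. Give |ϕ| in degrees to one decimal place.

Polar night requires cos h₀ = −tan ϕ tan δ ≥ 1, i.e. tan ϕ tan δ ≤ −1.
The boundary is |tan ϕ| · |tan δ| = 1, so |ϕ| = 90° − |δ| = 90° − 42.4° = 47.6° in the southern hemisphere.

|ϕ| = 47.6°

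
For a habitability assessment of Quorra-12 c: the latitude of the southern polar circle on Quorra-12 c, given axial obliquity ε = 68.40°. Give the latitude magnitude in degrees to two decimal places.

21.60°

The polar circle is the lowest latitude that experiences at least one full rotation of continuous darkness at the northern-summer solstice; it lies at |φ| = 90° − ε = 90° − 68.40° = 21.60°.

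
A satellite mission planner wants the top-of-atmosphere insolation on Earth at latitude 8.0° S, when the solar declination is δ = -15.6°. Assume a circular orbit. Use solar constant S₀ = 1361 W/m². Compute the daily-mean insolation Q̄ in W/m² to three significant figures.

Q̄ ≈ 439 W/m²

cos H₀ = −tan(-8.0°) tan(-15.600°) = -0.0392, H₀ = 1.6100 rad.
Bracket: H₀ sin φ sin δ + cos φ cos δ sin H₀ = 1.6100×-0.13917×-0.26892 + 0.99027×0.96316×0.99923 = 0.060255 + 0.953054 = 1.013309.
Q̄ = (S₀/π) × [bracket] = (1361/π) × 1.013309 = 439.0 W/m².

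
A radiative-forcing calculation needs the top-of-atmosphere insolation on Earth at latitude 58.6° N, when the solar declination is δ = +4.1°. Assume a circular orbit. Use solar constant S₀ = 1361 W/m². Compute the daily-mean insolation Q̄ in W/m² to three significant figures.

cos H₀ = −tan(+58.6°) tan(+4.100°) = -0.1174, H₀ = 1.6885 rad.
Bracket: H₀ sin φ sin δ + cos φ cos δ sin H₀ = 1.6885×0.85355×0.07150 + 0.52101×0.99744×0.99308 = 0.103047 + 0.516080 = 0.619127.
Q̄ = (S₀/π) × [bracket] = (1361/π) × 0.619127 = 268.2 W/m².

Q̄ ≈ 268 W/m²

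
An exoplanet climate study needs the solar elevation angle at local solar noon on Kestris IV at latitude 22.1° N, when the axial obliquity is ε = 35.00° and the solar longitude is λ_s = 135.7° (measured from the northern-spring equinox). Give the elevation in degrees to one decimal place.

88.5°

Solar declination: sin δ = sin ε · sin λ_s = sin 35.00° × sin 135.7° = 0.40059, so δ = +23.615°.
At local noon the hour angle is zero, so the zenith angle equals |φ − δ| = |+22.1° − (+23.615°)| = 1.515°.
Elevation = 90° − 1.515° = 88.5°.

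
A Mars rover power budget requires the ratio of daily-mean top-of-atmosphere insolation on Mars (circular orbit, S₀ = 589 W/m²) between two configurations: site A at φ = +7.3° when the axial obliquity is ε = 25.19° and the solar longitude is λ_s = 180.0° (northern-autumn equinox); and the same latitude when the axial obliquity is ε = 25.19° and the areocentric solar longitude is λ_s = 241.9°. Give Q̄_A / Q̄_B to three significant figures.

Q̄_A / Q̄_B ≈ 1.17

— Configuration A (φ=+7.3°):
Solar declination: sin δ = sin ε · sin λ_s = sin 25.19° × sin 180.0° = 0.00000, so δ = +0.000°.
cos H₀ = −tan(+7.3°) tan(+0.000°) = -0.0000, H₀ = 1.5708 rad.
Bracket: H₀ sin φ sin δ + cos φ cos δ sin H₀ = 1.5708×0.12706×0.00000 + 0.99189×1.00000×1.00000 = 0.000000 + 0.991890 = 0.991890.
Q̄ = (S₀/π) × [bracket] = (589/π) × 0.991890 = 185.96 W/m².
— Configuration B (φ=+7.3°):
sin δ = sin 25.19° × sin 241.9° = -0.37545, so δ = -22.052°.
cos H₀ = −tan(+7.3°) tan(-22.052°) = 0.0519, H₀ = 1.5189 rad.
Bracket: H₀ sin φ sin δ + cos φ cos δ sin H₀ = 1.5189×0.12706×-0.37545 + 0.99189×0.92684×0.99865 = -0.072459 + 0.918082 = 0.845623.
Q̄ = (S₀/π) × [bracket] = (589/π) × 0.845623 = 158.54 W/m².
Ratio Q̄_A / Q̄_B = 185.96 / 158.54 = 1.173.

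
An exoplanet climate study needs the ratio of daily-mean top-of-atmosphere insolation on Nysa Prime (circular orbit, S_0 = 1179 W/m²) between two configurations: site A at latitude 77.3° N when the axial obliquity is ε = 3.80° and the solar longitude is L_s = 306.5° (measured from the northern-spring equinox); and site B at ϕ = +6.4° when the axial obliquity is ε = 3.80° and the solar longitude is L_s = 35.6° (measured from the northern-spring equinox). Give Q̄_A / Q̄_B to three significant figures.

— Configuration A (ϕ=+77.3°):
Solar declination: sin δ = sin ε · sin L_s = sin 3.80° × sin 306.5° = -0.05327, so δ = -3.054°.
cos h₀ = −tan(+77.3°) tan(-3.054°) = 0.2367, h₀ = 1.3318 rad.
Bracket: h₀ sin ϕ sin δ + cos ϕ cos δ sin h₀ = 1.3318×0.97553×-0.05327 + 0.21985×0.99858×0.97157 = -0.069209 + 0.213296 = 0.144087.
Q̄ = (S_0/π) × [bracket] = (1179/π) × 0.144087 = 54.074 W/m².
— Configuration B (ϕ=+6.4°):
Solar declination: sin δ = sin ε · sin L_s = sin 3.80° × sin 35.6° = 0.03858, so δ = +2.211°.
cos h₀ = −tan(+6.4°) tan(+2.211°) = -0.0043, h₀ = 1.5751 rad.
Bracket: h₀ sin ϕ sin δ + cos ϕ cos δ sin h₀ = 1.5751×0.11147×0.03858 + 0.99377×0.99926×0.99999 = 0.006774 + 0.993025 = 0.999799.
Q̄ = (S_0/π) × [bracket] = (1179/π) × 0.999799 = 375.21 W/m².
Ratio Q̄_A / Q̄_B = 54.074 / 375.21 = 0.1441.

Q̄_A / Q̄_B ≈ 0.144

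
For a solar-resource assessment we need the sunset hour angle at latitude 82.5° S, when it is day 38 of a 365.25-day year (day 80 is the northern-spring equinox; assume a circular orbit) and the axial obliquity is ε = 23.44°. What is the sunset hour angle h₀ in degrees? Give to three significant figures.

Solar longitude: L_s = 360° × (38 − 80)/365.25 = -41.396°, i.e. -41.396° + 360° = 318.604°.
sin δ = sin 23.44° × sin 318.604° = -0.26304, so δ = -15.251°.
Sunrise equation: cos h₀ = −tan ϕ · tan δ = -2.0709 ≤ −1, so the Sun never sets (polar day) and h₀ = π.

h₀ = 180°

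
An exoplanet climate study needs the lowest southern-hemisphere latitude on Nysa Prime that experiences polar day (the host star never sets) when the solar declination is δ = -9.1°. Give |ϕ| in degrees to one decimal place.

|ϕ| = 80.9°

Polar day requires cos h₀ = −tan ϕ tan δ ≤ −1, i.e. tan ϕ tan δ ≥ 1.
The boundary is |tan ϕ| · |tan δ| = 1, so |ϕ| = 90° − |δ| = 90° − 9.1° = 80.9° in the southern hemisphere.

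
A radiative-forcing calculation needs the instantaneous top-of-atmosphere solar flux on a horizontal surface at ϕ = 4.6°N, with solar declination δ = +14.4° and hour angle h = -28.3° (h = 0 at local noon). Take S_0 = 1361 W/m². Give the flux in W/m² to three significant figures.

cos θ_z = sin ϕ sin δ + cos ϕ cos δ cos h = 0.019945 + 0.850069 = 0.870014.
Flux = S_0 · cos θ_z = 1361 × 0.870014 = 1184 W/m².

1.18e+03 W/m²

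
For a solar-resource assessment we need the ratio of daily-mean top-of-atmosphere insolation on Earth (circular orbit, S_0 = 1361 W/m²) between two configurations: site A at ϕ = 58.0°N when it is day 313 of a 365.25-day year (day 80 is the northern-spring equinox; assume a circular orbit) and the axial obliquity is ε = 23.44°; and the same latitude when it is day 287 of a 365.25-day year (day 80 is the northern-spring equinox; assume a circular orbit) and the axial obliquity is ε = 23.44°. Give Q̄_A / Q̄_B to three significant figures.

Q̄_A / Q̄_B ≈ 0.517

— Configuration A (ϕ=+58.0°):
Solar longitude: L_s = 360° × (313 − 80)/365.25 = 229.651°.
sin δ = sin 23.44° × sin 229.651° = -0.30316, so δ = -17.648°.
cos h₀ = −tan(+58.0°) tan(-17.648°) = 0.5091, h₀ = 1.0366 rad.
Bracket: h₀ sin ϕ sin δ + cos ϕ cos δ sin h₀ = 1.0366×0.84805×-0.30316 + 0.52992×0.95294×0.86070 = -0.266505 + 0.434638 = 0.168133.
Q̄ = (S_0/π) × [bracket] = (1361/π) × 0.168133 = 72.839 W/m².
— Configuration B (ϕ=+58.0°):
Solar longitude: L_s = 360° × (287 − 80)/365.25 = 204.025°.
sin δ = sin 23.44° × sin 204.025° = -0.16195, so δ = -9.320°.
cos h₀ = −tan(+58.0°) tan(-9.320°) = 0.2626, h₀ = 1.3050 rad.
Bracket: h₀ sin ϕ sin δ + cos ϕ cos δ sin h₀ = 1.3050×0.84805×-0.16195 + 0.52992×0.98680×0.96489 = -0.179231 + 0.504565 = 0.325334.
Q̄ = (S_0/π) × [bracket] = (1361/π) × 0.325334 = 140.94 W/m².
Ratio Q̄_A / Q̄_B = 72.839 / 140.94 = 0.5168.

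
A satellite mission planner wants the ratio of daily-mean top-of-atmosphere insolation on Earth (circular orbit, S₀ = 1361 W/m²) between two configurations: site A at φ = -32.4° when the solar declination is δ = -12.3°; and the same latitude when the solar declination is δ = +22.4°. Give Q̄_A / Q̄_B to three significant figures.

Q̄_A / Q̄_B ≈ 2.08

— Configuration A (φ=-32.4°):
cos H₀ = −tan(-32.4°) tan(-12.300°) = -0.1384, H₀ = 1.7096 rad.
Bracket: H₀ sin φ sin δ + cos φ cos δ sin H₀ = 1.7096×-0.53583×-0.21303 + 0.84433×0.97705×0.99038 = 0.195147 + 0.817017 = 1.012164.
Q̄ = (S₀/π) × [bracket] = (1361/π) × 1.012164 = 438.49 W/m².
— Configuration B (φ=-32.4°):
cos H₀ = −tan(-32.4°) tan(+22.400°) = 0.2616, H₀ = 1.3061 rad.
Bracket: H₀ sin φ sin δ + cos φ cos δ sin H₀ = 1.3061×-0.53583×0.38107 + 0.84433×0.92455×0.96518 = -0.266691 + 0.753444 = 0.486753.
Q̄ = (S₀/π) × [bracket] = (1361/π) × 0.486753 = 210.87 W/m².
Ratio Q̄_A / Q̄_B = 438.49 / 210.87 = 2.079.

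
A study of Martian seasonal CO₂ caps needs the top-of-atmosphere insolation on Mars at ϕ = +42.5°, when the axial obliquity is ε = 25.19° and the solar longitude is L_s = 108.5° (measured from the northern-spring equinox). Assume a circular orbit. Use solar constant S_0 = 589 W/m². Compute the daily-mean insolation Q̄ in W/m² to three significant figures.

Solar declination: sin δ = sin ε · sin L_s = sin 25.19° × sin 108.5° = 0.40363, so δ = +23.805°.
cos h₀ = −tan(+42.5°) tan(+23.805°) = -0.4042, h₀ = 1.9870 rad.
Bracket: h₀ sin ϕ sin δ + cos ϕ cos δ sin h₀ = 1.9870×0.67559×0.40363 + 0.73728×0.91492×0.91465 = 0.541832 + 0.616979 = 1.158811.
Q̄ = (S_0/π) × [bracket] = (589/π) × 1.158811 = 217.3 W/m².

Q̄ ≈ 217 W/m²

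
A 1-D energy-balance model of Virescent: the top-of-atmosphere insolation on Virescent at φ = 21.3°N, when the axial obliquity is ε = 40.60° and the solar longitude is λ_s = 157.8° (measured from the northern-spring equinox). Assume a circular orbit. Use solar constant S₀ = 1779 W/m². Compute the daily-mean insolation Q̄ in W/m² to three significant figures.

Q̄ ≈ 593 W/m²

Solar declination: sin δ = sin ε · sin λ_s = sin 40.60° × sin 157.8° = 0.24589, so δ = +14.234°.
cos H₀ = −tan(+21.3°) tan(+14.234°) = -0.0989, H₀ = 1.6699 rad.
Bracket: H₀ sin φ sin δ + cos φ cos δ sin H₀ = 1.6699×0.36325×0.24589 + 0.93169×0.96930×0.99510 = 0.149155 + 0.898662 = 1.047817.
Q̄ = (S₀/π) × [bracket] = (1779/π) × 1.047817 = 593.4 W/m².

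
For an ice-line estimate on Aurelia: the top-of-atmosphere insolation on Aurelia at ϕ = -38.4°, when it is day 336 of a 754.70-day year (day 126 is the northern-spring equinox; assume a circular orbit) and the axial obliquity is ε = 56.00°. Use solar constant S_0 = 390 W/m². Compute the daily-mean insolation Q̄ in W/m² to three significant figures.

Q̄ ≈ 0.00 W/m²

Solar longitude: L_s = 360° × (336 − 126)/754.70 = 100.172°.
sin δ = sin 56.00° × sin 100.172° = 0.81601, so δ = +54.687°.
cos h₀ = −tan(-38.4°) tan(+54.687°) = 1.1189 ≥ 1 ⇒ polar night, h₀ = 0 and Q̄ = 0.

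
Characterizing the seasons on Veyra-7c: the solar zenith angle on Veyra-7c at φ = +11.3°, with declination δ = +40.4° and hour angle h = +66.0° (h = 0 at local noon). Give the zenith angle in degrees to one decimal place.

cos θ_z = sin φ sin δ + cos φ cos δ cos h = 0.126997 + 0.303741 = 0.430738.
θ_z = arccos(0.430738) = 64.5°.

θ_z = 64.5°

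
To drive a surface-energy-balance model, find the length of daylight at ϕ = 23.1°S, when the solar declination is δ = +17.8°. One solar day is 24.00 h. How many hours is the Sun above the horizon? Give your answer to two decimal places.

cos h₀ = −tan ϕ · tan δ = −tan(-23.1°) × tan(+17.800°) = 0.1369, so h₀ = 1.4334 rad = 82.13°.
Daylight = 2h₀/(2π) × 24.00 h = (1.4334/π) × 24.00 = 10.95 h.

10.95 h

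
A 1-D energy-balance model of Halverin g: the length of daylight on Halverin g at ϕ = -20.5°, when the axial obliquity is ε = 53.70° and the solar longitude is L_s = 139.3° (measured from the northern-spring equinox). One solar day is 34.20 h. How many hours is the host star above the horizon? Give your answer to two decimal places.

14.56 h

Solar declination: sin δ = sin ε · sin L_s = sin 53.70° × sin 139.3° = 0.52554, so δ = +31.705°.
cos h₀ = −tan ϕ · tan δ = −tan(-20.5°) × tan(+31.705°) = 0.2310, so h₀ = 1.3377 rad = 76.65°.
Daylight = 2h₀/(2π) × 34.20 h = (1.3377/π) × 34.20 = 14.56 h.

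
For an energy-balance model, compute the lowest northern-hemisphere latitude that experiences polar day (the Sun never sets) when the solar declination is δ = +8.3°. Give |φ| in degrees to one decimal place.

|φ| = 81.7°

Polar day requires cos H₀ = −tan φ tan δ ≤ −1, i.e. tan φ tan δ ≥ 1.
The boundary is |tan φ| · |tan δ| = 1, so |φ| = 90° − |δ| = 90° − 8.3° = 81.7° in the northern hemisphere.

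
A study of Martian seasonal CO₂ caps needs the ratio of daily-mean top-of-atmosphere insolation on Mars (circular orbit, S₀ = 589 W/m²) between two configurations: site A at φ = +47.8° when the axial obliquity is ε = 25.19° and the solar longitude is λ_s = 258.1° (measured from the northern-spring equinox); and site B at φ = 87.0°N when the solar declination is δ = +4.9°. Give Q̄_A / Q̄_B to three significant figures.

Q̄_A / Q̄_B ≈ 0.768

— Configuration A (φ=+47.8°):
Solar declination: sin δ = sin ε · sin λ_s = sin 25.19° × sin 258.1° = -0.41647, so δ = -24.612°.
cos H₀ = −tan(+47.8°) tan(-24.612°) = 0.5052, H₀ = 1.0412 rad.
Bracket: H₀ sin φ sin δ + cos φ cos δ sin H₀ = 1.0412×0.74080×-0.41647 + 0.67172×0.90915×0.86300 = -0.321232 + 0.527029 = 0.205797.
Q̄ = (S₀/π) × [bracket] = (589/π) × 0.205797 = 38.584 W/m².
— Configuration B (φ=+87.0°):
cos H₀ = −tan(+87.0°) tan(+4.900°) = -1.6358 ≤ −1 ⇒ polar day, H₀ = π.
Bracket: H₀ sin φ sin δ + cos φ cos δ sin H₀ = 3.1416×0.99863×0.08542 + 0.05234×0.99635×0.00000 = 0.267988 + 0.000000 = 0.267988.
Q̄ = (S₀/π) × [bracket] = (589/π) × 0.267988 = 50.244 W/m².
Ratio Q̄_A / Q̄_B = 38.584 / 50.244 = 0.7679.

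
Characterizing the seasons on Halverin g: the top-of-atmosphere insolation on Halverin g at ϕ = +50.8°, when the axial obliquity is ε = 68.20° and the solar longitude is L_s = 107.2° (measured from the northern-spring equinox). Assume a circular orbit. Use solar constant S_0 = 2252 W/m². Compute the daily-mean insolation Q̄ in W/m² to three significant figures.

Solar declination: sin δ = sin ε · sin L_s = sin 68.20° × sin 107.2° = 0.88696, so δ = +62.494°.
cos h₀ = −tan(+50.8°) tan(+62.494°) = -2.3548 ≤ −1 ⇒ polar day, h₀ = π.
Bracket: h₀ sin ϕ sin δ + cos ϕ cos δ sin h₀ = 3.1416×0.77494×0.88696 + 0.63203×0.46184×0.00000 = 2.159350 + 0.000000 = 2.159350.
Q̄ = (S_0/π) × [bracket] = (2252/π) × 2.159350 = 1548 W/m².

Q̄ ≈ 1.55e+03 W/m²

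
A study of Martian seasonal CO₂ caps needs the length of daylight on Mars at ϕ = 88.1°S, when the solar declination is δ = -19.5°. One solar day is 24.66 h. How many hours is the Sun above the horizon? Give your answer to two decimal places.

24.66 h

Sunrise equation: cos h₀ = −tan ϕ · tan δ = -10.6748 ≤ −1, so the Sun never sets (polar day) and h₀ = π.
Daylight = 2h₀/(2π) × 24.66 h = (3.1416/π) × 24.66 = 24.66 h.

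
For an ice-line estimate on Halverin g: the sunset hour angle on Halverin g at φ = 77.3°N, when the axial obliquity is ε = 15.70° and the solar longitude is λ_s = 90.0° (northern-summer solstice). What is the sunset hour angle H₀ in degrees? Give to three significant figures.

Solar declination: sin δ = sin ε · sin λ_s = sin 15.70° × sin 90.0° = 0.27060, so δ = +15.700°.
Sunrise equation: cos H₀ = −tan φ · tan δ = -1.2473 ≤ −1, so the host star never sets (polar day) and H₀ = π.

H₀ = 180°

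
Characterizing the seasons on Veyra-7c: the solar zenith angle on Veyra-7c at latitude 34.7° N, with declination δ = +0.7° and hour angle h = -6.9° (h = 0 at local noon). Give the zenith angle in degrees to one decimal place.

θ_z = 34.6°

cos θ_z = sin φ sin δ + cos φ cos δ cos h = 0.006955 + 0.816129 = 0.823084.
θ_z = arccos(0.823084) = 34.6°.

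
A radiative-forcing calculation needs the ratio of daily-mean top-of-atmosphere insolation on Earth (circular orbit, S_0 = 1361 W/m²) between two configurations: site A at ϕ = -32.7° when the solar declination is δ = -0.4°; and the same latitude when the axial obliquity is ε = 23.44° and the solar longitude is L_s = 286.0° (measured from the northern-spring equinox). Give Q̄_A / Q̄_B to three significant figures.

— Configuration A (ϕ=-32.7°):
cos h₀ = −tan(-32.7°) tan(-0.400°) = -0.0045, h₀ = 1.5753 rad.
Bracket: h₀ sin ϕ sin δ + cos ϕ cos δ sin h₀ = 1.5753×-0.54024×-0.00698 + 0.84151×0.99998×0.99999 = 0.005940 + 0.841485 = 0.847425.
Q̄ = (S_0/π) × [bracket] = (1361/π) × 0.847425 = 367.12 W/m².
— Configuration B (ϕ=-32.7°):
Solar declination: sin δ = sin ε · sin L_s = sin 23.44° × sin 286.0° = -0.38238, so δ = -22.481°.
cos h₀ = −tan(-32.7°) tan(-22.481°) = -0.2657, h₀ = 1.8397 rad.
Bracket: h₀ sin ϕ sin δ + cos ϕ cos δ sin h₀ = 1.8397×-0.54024×-0.38238 + 0.84151×0.92401×0.96406 = 0.380040 + 0.749618 = 1.129658.
Q̄ = (S_0/π) × [bracket] = (1361/π) × 1.129658 = 489.39 W/m².
Ratio Q̄_A / Q̄_B = 367.12 / 489.39 = 0.7502.

Q̄_A / Q̄_B ≈ 0.750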